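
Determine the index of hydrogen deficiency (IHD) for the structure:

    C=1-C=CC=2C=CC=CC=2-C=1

7

Molecular formula from the SMILES: C10H8.
DoU = (2C + 2 + N − H − X)/2 = (2·10 + 2 + 0 − 8 − 0)/2 = 14/2 = 7.
(Structurally: 2 ring(s) + 5 π bond(s) = 7.)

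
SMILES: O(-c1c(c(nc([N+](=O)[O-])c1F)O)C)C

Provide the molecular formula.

C7H7FN2O4

Heavy atoms from the SMILES: 7 C, 1 F, 2 N, 4 O.
Implicit hydrogens by atom environment:
  5 × C (aromatic): no H
  2 × C: 3 H each → 6
  2 × O: no H
  1 × F: no H
  1 × N (aromatic): no H
  1 × N (charge +1): no H
  1 × O: 1 H
  1 × O (charge -1): no H
  Total hydrogens = 7.
Molecular formula: C7H7FN2O4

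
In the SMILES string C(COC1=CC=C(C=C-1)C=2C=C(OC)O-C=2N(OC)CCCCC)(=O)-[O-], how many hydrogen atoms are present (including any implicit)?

Hydrogens are implicit in SMILES; fill each atom to its normal valence:
  5 × C: 2 H each → 10
  5 × C (aromatic): 1 H each → 5
  5 × C (aromatic): no H
  4 × O: no H
  3 × C: 3 H each → 9
  1 × C: no H
  1 × N: no H
  1 × O (aromatic): no H
  1 × O (charge -1): no H
  Total hydrogens = 24.

24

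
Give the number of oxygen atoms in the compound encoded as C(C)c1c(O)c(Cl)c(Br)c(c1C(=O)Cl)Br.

The symbol for oxygen appears 2 times in the SMILES.

2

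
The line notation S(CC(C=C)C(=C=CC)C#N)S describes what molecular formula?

Heavy atoms from the SMILES: 9 C, 1 N, 2 S.
Implicit hydrogens by atom environment:
  3 × C: 1 H each → 3
  3 × C: no H
  2 × C: 2 H each → 4
  1 × C: 3 H
  1 × N: no H
  1 × S: 1 H
  1 × S: no H
  Total hydrogens = 11.
Molecular formula: C9H11NS2

C9H11NS2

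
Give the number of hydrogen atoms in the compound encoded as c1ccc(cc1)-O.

6

Hydrogens are implicit in SMILES; fill each atom to its normal valence:
  5 × C (aromatic): 1 H each → 5
  1 × C (aromatic): no H
  1 × O: 1 H
  Total hydrogens = 6.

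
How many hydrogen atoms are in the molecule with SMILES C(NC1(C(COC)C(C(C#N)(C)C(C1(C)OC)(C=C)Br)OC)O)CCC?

33

Hydrogens are implicit in SMILES; fill each atom to its normal valence:
  6 × C: 3 H each → 18
  5 × C: 2 H each → 10
  5 × C: no H
  3 × C: 1 H each → 3
  3 × O: no H
  1 × Br: no H
  1 × N: 1 H
  1 × N: no H
  1 × O: 1 H
  Total hydrogens = 33.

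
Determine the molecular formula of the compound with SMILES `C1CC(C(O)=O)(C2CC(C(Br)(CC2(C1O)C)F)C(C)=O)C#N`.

Heavy atoms from the SMILES: 1 Br, 15 C, 1 F, 1 N, 4 O.
Implicit hydrogens by atom environment:
  6 × C: no H
  4 × C: 2 H each → 8
  3 × C: 1 H each → 3
  2 × C: 3 H each → 6
  2 × O: 1 H each → 2
  2 × O: no H
  1 × Br: no H
  1 × F: no H
  1 × N: no H
  Total hydrogens = 19.
Molecular formula: C15H19BrFNO4

C15H19BrFNO4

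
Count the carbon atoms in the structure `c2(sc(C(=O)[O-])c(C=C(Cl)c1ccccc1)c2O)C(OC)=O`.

The symbol for carbon appears 15 times in the SMILES. Lowercase c denotes aromatic carbon and counts toward C.

15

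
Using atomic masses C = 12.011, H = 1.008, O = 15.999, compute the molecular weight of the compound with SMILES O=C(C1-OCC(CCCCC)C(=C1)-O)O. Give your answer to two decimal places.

Molecular formula: C11H18O4.
M = 11×12.011 + 18×1.008 + 4×15.999 = 214.26 g/mol.

214.26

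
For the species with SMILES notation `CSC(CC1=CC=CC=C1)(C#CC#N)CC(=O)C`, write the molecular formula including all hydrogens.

C15H15NOS

Heavy atoms from the SMILES: 15 C, 1 N, 1 O, 1 S.
Implicit hydrogens by atom environment:
  5 × C (aromatic): 1 H each → 5
  5 × C: no H
  2 × C: 3 H each → 6
  2 × C: 2 H each → 4
  1 × C (aromatic): no H
  1 × N: no H
  1 × O: no H
  1 × S: no H
  Total hydrogens = 15.
Molecular formula: C15H15NOS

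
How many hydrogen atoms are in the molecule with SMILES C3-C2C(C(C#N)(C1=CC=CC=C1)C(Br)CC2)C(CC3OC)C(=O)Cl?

21

Hydrogens are implicit in SMILES; fill each atom to its normal valence:
  5 × C: 1 H each → 5
  5 × C (aromatic): 1 H each → 5
  4 × C: 2 H each → 8
  3 × C: no H
  2 × O: no H
  1 × Br: no H
  1 × C: 3 H
  1 × C (aromatic): no H
  1 × Cl: no H
  1 × N: no H
  Total hydrogens = 21.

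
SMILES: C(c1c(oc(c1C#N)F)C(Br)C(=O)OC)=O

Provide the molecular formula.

Heavy atoms from the SMILES: 1 Br, 9 C, 1 F, 1 N, 4 O.
Implicit hydrogens by atom environment:
  4 × C (aromatic): no H
  3 × O: no H
  2 × C: 1 H each → 2
  2 × C: no H
  1 × Br: no H
  1 × C: 3 H
  1 × F: no H
  1 × N: no H
  1 × O (aromatic): no H
  Total hydrogens = 5.
Molecular formula: C9H5BrFNO4

C9H5BrFNO4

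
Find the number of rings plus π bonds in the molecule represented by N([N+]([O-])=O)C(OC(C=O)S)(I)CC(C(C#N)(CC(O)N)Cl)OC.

Molecular formula from the SMILES: C10H16ClIN4O6S.
DoU = (2C + 2 + N − H − X)/2 = (2·10 + 2 + 4 − 16 − 2)/2 = 8/2 = 4.
(Structurally: 0 ring(s) + 4 π bond(s) = 4.)

4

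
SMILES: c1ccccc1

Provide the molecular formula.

C6H6

Heavy atoms from the SMILES: 6 C.
Implicit hydrogens by atom environment:
  6 × C (aromatic): 1 H each → 6
  Total hydrogens = 6.
Molecular formula: C6H6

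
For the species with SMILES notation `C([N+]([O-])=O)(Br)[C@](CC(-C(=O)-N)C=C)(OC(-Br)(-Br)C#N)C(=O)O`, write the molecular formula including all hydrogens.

Heavy atoms from the SMILES: 3 Br, 10 C, 3 N, 6 O.
Implicit hydrogens by atom environment:
  5 × C: no H
  4 × O: no H
  3 × Br: no H
  3 × C: 1 H each → 3
  2 × C: 2 H each → 4
  1 × N: 2 H
  1 × N (charge +1): no H
  1 × N: no H
  1 × O: 1 H
  1 × O (charge -1): no H
  Total hydrogens = 10.
Molecular formula: C10H10Br3N3O6

C10H10Br3N3O6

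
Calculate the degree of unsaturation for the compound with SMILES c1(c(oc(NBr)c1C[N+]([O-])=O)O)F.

4

Molecular formula from the SMILES: C5H4BrFN2O4.
DoU = (2C + 2 + N − H − X)/2 = (2·5 + 2 + 2 − 4 − 2)/2 = 8/2 = 4.
(Structurally: 1 ring(s) + 3 π bond(s) = 4.)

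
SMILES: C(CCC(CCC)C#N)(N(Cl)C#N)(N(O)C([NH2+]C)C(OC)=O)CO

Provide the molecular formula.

Heavy atoms from the SMILES: 14 C, 1 Cl, 5 N, 4 O.
Implicit hydrogens by atom environment:
  5 × C: 2 H each → 10
  4 × C: no H
  4 × N: no H
  3 × C: 3 H each → 9
  2 × C: 1 H each → 2
  2 × O: 1 H each → 2
  2 × O: no H
  1 × Cl: no H
  1 × N (charge +1): 2 H
  Total hydrogens = 25.
Net charge +1.
Molecular formula: C14H25ClN5O4+

C14H25ClN5O4+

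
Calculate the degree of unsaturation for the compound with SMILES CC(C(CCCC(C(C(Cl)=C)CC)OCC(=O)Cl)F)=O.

3

Molecular formula from the SMILES: C14H21Cl2FO3.
DoU = (2C + 2 + N − H − X)/2 = (2·14 + 2 + 0 − 21 − 3)/2 = 6/2 = 3.
(Structurally: 0 ring(s) + 3 π bond(s) = 3.)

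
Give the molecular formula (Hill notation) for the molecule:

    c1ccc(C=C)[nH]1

Heavy atoms from the SMILES: 6 C, 1 N.
Implicit hydrogens by atom environment:
  3 × C (aromatic): 1 H each → 3
  1 × C: 2 H
  1 × C: 1 H
  1 × C (aromatic): no H
  1 × N (aromatic): 1 H
  Total hydrogens = 7.
Molecular formula: C6H7N

C6H7N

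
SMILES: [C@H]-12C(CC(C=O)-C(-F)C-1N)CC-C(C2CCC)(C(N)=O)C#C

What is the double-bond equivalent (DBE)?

6

Molecular formula from the SMILES: C17H25FN2O2.
DoU = (2C + 2 + N − H − X)/2 = (2·17 + 2 + 2 − 25 − 1)/2 = 12/2 = 6.
(Structurally: 2 ring(s) + 4 π bond(s) = 6.)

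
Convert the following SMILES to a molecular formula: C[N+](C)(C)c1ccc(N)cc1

Heavy atoms from the SMILES: 9 C, 2 N.
Implicit hydrogens by atom environment:
  4 × C (aromatic): 1 H each → 4
  3 × C: 3 H each → 9
  2 × C (aromatic): no H
  1 × N: 2 H
  1 × N (charge +1): no H
  Total hydrogens = 15.
Net charge +1.
Molecular formula: C9H15N2+

C9H15N2+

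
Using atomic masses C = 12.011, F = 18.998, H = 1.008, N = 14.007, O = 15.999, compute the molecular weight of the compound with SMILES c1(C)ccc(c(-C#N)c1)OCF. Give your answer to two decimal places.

Molecular formula: C9H8FNO.
M = 9×12.011 + 1×18.998 + 8×1.008 + 1×14.007 + 1×15.999 = 165.17 g/mol.

165.17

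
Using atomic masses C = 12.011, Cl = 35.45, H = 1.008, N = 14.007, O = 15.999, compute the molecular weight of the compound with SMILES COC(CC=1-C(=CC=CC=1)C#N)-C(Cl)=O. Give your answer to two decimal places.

223.66

Molecular formula: C11H10ClNO2.
M = 11×12.011 + 1×35.45 + 10×1.008 + 1×14.007 + 2×15.999 = 223.66 g/mol.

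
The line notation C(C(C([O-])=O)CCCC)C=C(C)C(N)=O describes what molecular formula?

Heavy atoms from the SMILES: 11 C, 1 N, 3 O.
Implicit hydrogens by atom environment:
  4 × C: 2 H each → 8
  3 × C: no H
  2 × C: 3 H each → 6
  2 × C: 1 H each → 2
  2 × O: no H
  1 × N: 2 H
  1 × O (charge -1): no H
  Total hydrogens = 18.
Net charge -1.
Molecular formula: C11H18NO3-

C11H18NO3-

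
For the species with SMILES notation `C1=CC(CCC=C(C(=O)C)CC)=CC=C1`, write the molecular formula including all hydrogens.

Heavy atoms from the SMILES: 14 C, 1 O.
Implicit hydrogens by atom environment:
  5 × C (aromatic): 1 H each → 5
  3 × C: 2 H each → 6
  2 × C: 3 H each → 6
  2 × C: no H
  1 × C: 1 H
  1 × C (aromatic): no H
  1 × O: no H
  Total hydrogens = 18.
Molecular formula: C14H18O

C14H18O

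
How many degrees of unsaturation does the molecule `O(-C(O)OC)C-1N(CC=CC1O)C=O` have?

3

Molecular formula from the SMILES: C8H13NO5.
DoU = (2C + 2 + N − H − X)/2 = (2·8 + 2 + 1 − 13 − 0)/2 = 6/2 = 3.
(Structurally: 1 ring(s) + 2 π bond(s) = 3.)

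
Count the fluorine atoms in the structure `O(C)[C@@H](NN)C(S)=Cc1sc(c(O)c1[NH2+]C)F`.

1

The symbol for fluorine appears 1 time in the SMILES.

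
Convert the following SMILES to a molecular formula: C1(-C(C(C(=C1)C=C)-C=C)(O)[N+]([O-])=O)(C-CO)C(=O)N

Heavy atoms from the SMILES: 12 C, 2 N, 5 O.
Implicit hydrogens by atom environment:
  4 × C: 2 H each → 8
  4 × C: 1 H each → 4
  4 × C: no H
  2 × O: 1 H each → 2
  2 × O: no H
  1 × N: 2 H
  1 × N (charge +1): no H
  1 × O (charge -1): no H
  Total hydrogens = 16.
Molecular formula: C12H16N2O5

C12H16N2O5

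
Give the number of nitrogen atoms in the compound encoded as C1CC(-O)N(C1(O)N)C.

The symbol for nitrogen appears 2 times in the SMILES.

2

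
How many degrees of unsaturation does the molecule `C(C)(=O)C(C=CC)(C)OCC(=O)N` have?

Molecular formula from the SMILES: C9H15NO3.
DoU = (2C + 2 + N − H − X)/2 = (2·9 + 2 + 1 − 15 − 0)/2 = 6/2 = 3.
(Structurally: 0 ring(s) + 3 π bond(s) = 3.)

3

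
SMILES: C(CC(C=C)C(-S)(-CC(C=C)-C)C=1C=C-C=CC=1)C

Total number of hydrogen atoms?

Hydrogens are implicit in SMILES; fill each atom to its normal valence:
  5 × C: 2 H each → 10
  5 × C (aromatic): 1 H each → 5
  4 × C: 1 H each → 4
  2 × C: 3 H each → 6
  1 × C: no H
  1 × C (aromatic): no H
  1 × S: 1 H
  Total hydrogens = 26.

26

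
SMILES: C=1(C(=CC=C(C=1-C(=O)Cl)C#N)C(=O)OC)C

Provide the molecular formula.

C11H8ClNO3

Heavy atoms from the SMILES: 11 C, 1 Cl, 1 N, 3 O.
Implicit hydrogens by atom environment:
  4 × C (aromatic): no H
  3 × C: no H
  3 × O: no H
  2 × C: 3 H each → 6
  2 × C (aromatic): 1 H each → 2
  1 × Cl: no H
  1 × N: no H
  Total hydrogens = 8.
Molecular formula: C11H8ClNO3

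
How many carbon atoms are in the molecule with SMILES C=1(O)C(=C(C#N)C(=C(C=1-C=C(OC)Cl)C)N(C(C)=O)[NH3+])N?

13

The symbol for carbon appears 13 times in the SMILES. (Cl is a single chlorine, not C + l.)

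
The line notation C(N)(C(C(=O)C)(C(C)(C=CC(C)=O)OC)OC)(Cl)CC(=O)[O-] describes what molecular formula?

C14H21ClNO6-

Heavy atoms from the SMILES: 14 C, 1 Cl, 1 N, 6 O.
Implicit hydrogens by atom environment:
  6 × C: no H
  5 × C: 3 H each → 15
  5 × O: no H
  2 × C: 1 H each → 2
  1 × C: 2 H
  1 × Cl: no H
  1 × N: 2 H
  1 × O (charge -1): no H
  Total hydrogens = 21.
Net charge -1.
Molecular formula: C14H21ClNO6-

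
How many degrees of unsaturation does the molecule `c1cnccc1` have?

Molecular formula from the SMILES: C5H5N.
DoU = (2C + 2 + N − H − X)/2 = (2·5 + 2 + 1 − 5 − 0)/2 = 8/2 = 4.
(Structurally: 1 ring(s) + 3 π bond(s) = 4.)

4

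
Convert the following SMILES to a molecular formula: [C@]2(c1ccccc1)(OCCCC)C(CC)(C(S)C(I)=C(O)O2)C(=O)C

C19H25IO4S

Heavy atoms from the SMILES: 19 C, 1 I, 4 O, 1 S.
Implicit hydrogens by atom environment:
  5 × C (aromatic): 1 H each → 5
  5 × C: no H
  4 × C: 2 H each → 8
  3 × C: 3 H each → 9
  3 × O: no H
  1 × C: 1 H
  1 × C (aromatic): no H
  1 × I: no H
  1 × O: 1 H
  1 × S: 1 H
  Total hydrogens = 25.
Molecular formula: C19H25IO4S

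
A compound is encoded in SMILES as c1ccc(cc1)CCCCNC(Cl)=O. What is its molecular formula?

Heavy atoms from the SMILES: 11 C, 1 Cl, 1 N, 1 O.
Implicit hydrogens by atom environment:
  5 × C (aromatic): 1 H each → 5
  4 × C: 2 H each → 8
  1 × C: no H
  1 × C (aromatic): no H
  1 × Cl: no H
  1 × N: 1 H
  1 × O: no H
  Total hydrogens = 14.
Molecular formula: C11H14ClNO

C11H14ClNO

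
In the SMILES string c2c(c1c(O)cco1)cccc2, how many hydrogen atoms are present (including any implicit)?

8

Hydrogens are implicit in SMILES; fill each atom to its normal valence:
  7 × C (aromatic): 1 H each → 7
  3 × C (aromatic): no H
  1 × O: 1 H
  1 × O (aromatic): no H
  Total hydrogens = 8.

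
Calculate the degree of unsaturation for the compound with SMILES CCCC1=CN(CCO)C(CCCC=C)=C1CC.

Molecular formula from the SMILES: C16H27NO.
DoU = (2C + 2 + N − H − X)/2 = (2·16 + 2 + 1 − 27 − 0)/2 = 8/2 = 4.
(Structurally: 1 ring(s) + 3 π bond(s) = 4.)

4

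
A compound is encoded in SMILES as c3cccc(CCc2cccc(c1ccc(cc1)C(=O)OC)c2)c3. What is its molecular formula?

Heavy atoms from the SMILES: 22 C, 2 O.
Implicit hydrogens by atom environment:
  13 × C (aromatic): 1 H each → 13
  5 × C (aromatic): no H
  2 × C: 2 H each → 4
  2 × O: no H
  1 × C: 3 H
  1 × C: no H
  Total hydrogens = 20.
Molecular formula: C22H20O2

C22H20O2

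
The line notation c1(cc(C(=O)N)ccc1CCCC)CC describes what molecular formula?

C13H19NO

Heavy atoms from the SMILES: 13 C, 1 N, 1 O.
Implicit hydrogens by atom environment:
  4 × C: 2 H each → 8
  3 × C (aromatic): 1 H each → 3
  3 × C (aromatic): no H
  2 × C: 3 H each → 6
  1 × C: no H
  1 × N: 2 H
  1 × O: no H
  Total hydrogens = 19.
Molecular formula: C13H19NO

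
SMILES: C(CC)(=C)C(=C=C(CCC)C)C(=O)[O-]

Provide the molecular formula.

C12H17O2-

Heavy atoms from the SMILES: 12 C, 2 O.
Implicit hydrogens by atom environment:
  5 × C: no H
  4 × C: 2 H each → 8
  3 × C: 3 H each → 9
  1 × O: no H
  1 × O (charge -1): no H
  Total hydrogens = 17.
Net charge -1.
Molecular formula: C12H17O2-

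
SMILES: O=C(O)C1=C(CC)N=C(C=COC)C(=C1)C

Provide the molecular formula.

C12H15NO3

Heavy atoms from the SMILES: 12 C, 1 N, 3 O.
Implicit hydrogens by atom environment:
  4 × C (aromatic): no H
  3 × C: 3 H each → 9
  2 × C: 1 H each → 2
  2 × O: no H
  1 × C: 2 H
  1 × C (aromatic): 1 H
  1 × C: no H
  1 × N (aromatic): no H
  1 × O: 1 H
  Total hydrogens = 15.
Molecular formula: C12H15NO3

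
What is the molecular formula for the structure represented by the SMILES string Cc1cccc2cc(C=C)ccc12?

C13H12

Heavy atoms from the SMILES: 13 C.
Implicit hydrogens by atom environment:
  6 × C (aromatic): 1 H each → 6
  4 × C (aromatic): no H
  1 × C: 3 H
  1 × C: 2 H
  1 × C: 1 H
  Total hydrogens = 12.
Molecular formula: C13H12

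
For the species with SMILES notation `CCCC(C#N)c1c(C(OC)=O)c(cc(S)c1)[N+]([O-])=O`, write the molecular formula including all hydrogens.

Heavy atoms from the SMILES: 13 C, 2 N, 4 O, 1 S.
Implicit hydrogens by atom environment:
  4 × C (aromatic): no H
  3 × O: no H
  2 × C: 3 H each → 6
  2 × C: 2 H each → 4
  2 × C (aromatic): 1 H each → 2
  2 × C: no H
  1 × C: 1 H
  1 × N (charge +1): no H
  1 × N: no H
  1 × O (charge -1): no H
  1 × S: 1 H
  Total hydrogens = 14.
Molecular formula: C13H14N2O4S

C13H14N2O4S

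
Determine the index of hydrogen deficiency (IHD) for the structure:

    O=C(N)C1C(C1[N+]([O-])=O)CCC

Molecular formula from the SMILES: C7H12N2O3.
DoU = (2C + 2 + N − H − X)/2 = (2·7 + 2 + 2 − 12 − 0)/2 = 6/2 = 3.
(Structurally: 1 ring(s) + 2 π bond(s) = 3.)

3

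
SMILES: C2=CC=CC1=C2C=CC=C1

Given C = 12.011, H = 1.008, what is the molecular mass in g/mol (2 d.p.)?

128.17

Molecular formula: C10H8.
M = 10×12.011 + 8×1.008 = 128.17 g/mol.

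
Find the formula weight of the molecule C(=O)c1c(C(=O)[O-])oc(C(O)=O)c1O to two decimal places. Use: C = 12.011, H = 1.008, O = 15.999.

199.09

Molecular formula: C7H3O7-.
M = 7×12.011 + 3×1.008 + 7×15.999 = 199.09 g/mol.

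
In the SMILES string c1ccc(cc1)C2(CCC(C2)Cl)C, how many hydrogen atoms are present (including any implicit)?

15

Hydrogens are implicit in SMILES; fill each atom to its normal valence:
  5 × C (aromatic): 1 H each → 5
  3 × C: 2 H each → 6
  1 × C: 3 H
  1 × C: 1 H
  1 × C: no H
  1 × C (aromatic): no H
  1 × Cl: no H
  Total hydrogens = 15.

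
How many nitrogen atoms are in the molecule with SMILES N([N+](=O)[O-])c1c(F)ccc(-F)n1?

3

The symbol for nitrogen appears 3 times in the SMILES.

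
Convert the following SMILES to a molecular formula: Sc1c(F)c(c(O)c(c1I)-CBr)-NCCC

C10H12BrFINOS

Heavy atoms from the SMILES: 1 Br, 10 C, 1 F, 1 I, 1 N, 1 O, 1 S.
Implicit hydrogens by atom environment:
  6 × C (aromatic): no H
  3 × C: 2 H each → 6
  1 × Br: no H
  1 × C: 3 H
  1 × F: no H
  1 × I: no H
  1 × N: 1 H
  1 × O: 1 H
  1 × S: 1 H
  Total hydrogens = 12.
Molecular formula: C10H12BrFINOS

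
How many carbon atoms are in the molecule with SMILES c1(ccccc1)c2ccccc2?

12

The symbol for carbon appears 12 times in the SMILES. Lowercase c denotes aromatic carbon and counts toward C.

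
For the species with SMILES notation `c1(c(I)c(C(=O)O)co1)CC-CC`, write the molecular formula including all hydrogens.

C9H11IO3

Heavy atoms from the SMILES: 9 C, 1 I, 3 O.
Implicit hydrogens by atom environment:
  3 × C: 2 H each → 6
  3 × C (aromatic): no H
  1 × C: 3 H
  1 × C (aromatic): 1 H
  1 × C: no H
  1 × I: no H
  1 × O: 1 H
  1 × O (aromatic): no H
  1 × O: no H
  Total hydrogens = 11.
Molecular formula: C9H11IO3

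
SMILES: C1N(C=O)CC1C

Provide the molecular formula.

C5H9NO

Heavy atoms from the SMILES: 5 C, 1 N, 1 O.
Implicit hydrogens by atom environment:
  2 × C: 2 H each → 4
  2 × C: 1 H each → 2
  1 × C: 3 H
  1 × N: no H
  1 × O: no H
  Total hydrogens = 9.
Molecular formula: C5H9NO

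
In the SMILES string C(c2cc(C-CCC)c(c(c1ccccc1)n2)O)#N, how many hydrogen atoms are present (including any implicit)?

Hydrogens are implicit in SMILES; fill each atom to its normal valence:
  6 × C (aromatic): 1 H each → 6
  5 × C (aromatic): no H
  3 × C: 2 H each → 6
  1 × C: 3 H
  1 × C: no H
  1 × N (aromatic): no H
  1 × N: no H
  1 × O: 1 H
  Total hydrogens = 16.

16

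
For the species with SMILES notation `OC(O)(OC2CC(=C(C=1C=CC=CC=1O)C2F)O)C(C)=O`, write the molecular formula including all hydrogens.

Heavy atoms from the SMILES: 14 C, 1 F, 6 O.
Implicit hydrogens by atom environment:
  4 × C (aromatic): 1 H each → 4
  4 × C: no H
  4 × O: 1 H each → 4
  2 × C: 1 H each → 2
  2 × C (aromatic): no H
  2 × O: no H
  1 × C: 3 H
  1 × C: 2 H
  1 × F: no H
  Total hydrogens = 15.
Molecular formula: C14H15FO6

C14H15FO6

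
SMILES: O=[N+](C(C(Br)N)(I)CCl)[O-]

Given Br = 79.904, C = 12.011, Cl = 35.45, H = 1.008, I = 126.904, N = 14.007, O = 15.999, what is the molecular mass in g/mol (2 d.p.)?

Molecular formula: C3H5BrClIN2O2.
M = 1×79.904 + 3×12.011 + 1×35.45 + 5×1.008 + 1×126.904 + 2×14.007 + 2×15.999 = 343.34 g/mol.

343.34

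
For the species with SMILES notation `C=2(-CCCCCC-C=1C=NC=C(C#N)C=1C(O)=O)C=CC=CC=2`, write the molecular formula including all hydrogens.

Heavy atoms from the SMILES: 19 C, 2 N, 2 O.
Implicit hydrogens by atom environment:
  7 × C (aromatic): 1 H each → 7
  6 × C: 2 H each → 12
  4 × C (aromatic): no H
  2 × C: no H
  1 × N (aromatic): no H
  1 × N: no H
  1 × O: 1 H
  1 × O: no H
  Total hydrogens = 20.
Molecular formula: C19H20N2O2

C19H20N2O2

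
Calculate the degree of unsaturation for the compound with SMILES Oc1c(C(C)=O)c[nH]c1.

Molecular formula from the SMILES: C6H7NO2.
DoU = (2C + 2 + N − H − X)/2 = (2·6 + 2 + 1 − 7 − 0)/2 = 8/2 = 4.
(Structurally: 1 ring(s) + 3 π bond(s) = 4.)

4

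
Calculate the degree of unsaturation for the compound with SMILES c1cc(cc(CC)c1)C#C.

Molecular formula from the SMILES: C10H10.
DoU = (2C + 2 + N − H − X)/2 = (2·10 + 2 + 0 − 10 − 0)/2 = 12/2 = 6.
(Structurally: 1 ring(s) + 5 π bond(s) = 6.)

6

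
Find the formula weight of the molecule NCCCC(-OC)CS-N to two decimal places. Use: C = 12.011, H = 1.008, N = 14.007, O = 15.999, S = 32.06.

Molecular formula: C6H16N2OS.
M = 6×12.011 + 16×1.008 + 2×14.007 + 1×15.999 + 1×32.06 = 164.27 g/mol.

164.27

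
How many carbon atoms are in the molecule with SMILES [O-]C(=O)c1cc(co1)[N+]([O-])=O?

The symbol for carbon appears 5 times in the SMILES. Lowercase c denotes aromatic carbon and counts toward C.

5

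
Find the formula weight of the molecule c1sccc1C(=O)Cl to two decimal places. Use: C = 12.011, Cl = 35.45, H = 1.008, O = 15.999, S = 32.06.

146.59

Molecular formula: C5H3ClOS.
M = 5×12.011 + 1×35.45 + 3×1.008 + 1×15.999 + 1×32.06 = 146.59 g/mol.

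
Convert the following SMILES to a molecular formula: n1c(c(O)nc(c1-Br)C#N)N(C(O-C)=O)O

C7H5BrN4O4

Heavy atoms from the SMILES: 1 Br, 7 C, 4 N, 4 O.
Implicit hydrogens by atom environment:
  4 × C (aromatic): no H
  2 × C: no H
  2 × N (aromatic): no H
  2 × N: no H
  2 × O: 1 H each → 2
  2 × O: no H
  1 × Br: no H
  1 × C: 3 H
  Total hydrogens = 5.
Molecular formula: C7H5BrN4O4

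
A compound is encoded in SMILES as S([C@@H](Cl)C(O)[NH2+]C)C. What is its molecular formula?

C4H11ClNOS+

Heavy atoms from the SMILES: 4 C, 1 Cl, 1 N, 1 O, 1 S.
Implicit hydrogens by atom environment:
  2 × C: 3 H each → 6
  2 × C: 1 H each → 2
  1 × Cl: no H
  1 × N (charge +1): 2 H
  1 × O: 1 H
  1 × S: no H
  Total hydrogens = 11.
Net charge +1.
Molecular formula: C4H11ClNOS+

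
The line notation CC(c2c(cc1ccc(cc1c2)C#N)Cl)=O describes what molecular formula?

Heavy atoms from the SMILES: 13 C, 1 Cl, 1 N, 1 O.
Implicit hydrogens by atom environment:
  5 × C (aromatic): 1 H each → 5
  5 × C (aromatic): no H
  2 × C: no H
  1 × C: 3 H
  1 × Cl: no H
  1 × N: no H
  1 × O: no H
  Total hydrogens = 8.
Molecular formula: C13H8ClNO

C13H8ClNO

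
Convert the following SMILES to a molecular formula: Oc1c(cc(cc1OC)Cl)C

C8H9ClO2

Heavy atoms from the SMILES: 8 C, 1 Cl, 2 O.
Implicit hydrogens by atom environment:
  4 × C (aromatic): no H
  2 × C: 3 H each → 6
  2 × C (aromatic): 1 H each → 2
  1 × Cl: no H
  1 × O: 1 H
  1 × O: no H
  Total hydrogens = 9.
Molecular formula: C8H9ClO2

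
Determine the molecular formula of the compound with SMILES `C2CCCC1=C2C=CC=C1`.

C10H12

Heavy atoms from the SMILES: 10 C.
Implicit hydrogens by atom environment:
  4 × C: 2 H each → 8
  4 × C (aromatic): 1 H each → 4
  2 × C (aromatic): no H
  Total hydrogens = 12.
Molecular formula: C10H12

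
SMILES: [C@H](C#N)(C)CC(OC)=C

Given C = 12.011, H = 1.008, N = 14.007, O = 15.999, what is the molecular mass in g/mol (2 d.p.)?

125.17

Molecular formula: C7H11NO.
M = 7×12.011 + 11×1.008 + 1×14.007 + 1×15.999 = 125.17 g/mol.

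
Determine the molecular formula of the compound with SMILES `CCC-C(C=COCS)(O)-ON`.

Heavy atoms from the SMILES: 7 C, 1 N, 3 O, 1 S.
Implicit hydrogens by atom environment:
  3 × C: 2 H each → 6
  2 × C: 1 H each → 2
  2 × O: no H
  1 × C: 3 H
  1 × C: no H
  1 × N: 2 H
  1 × O: 1 H
  1 × S: 1 H
  Total hydrogens = 15.
Molecular formula: C7H15NO3S

C7H15NO3S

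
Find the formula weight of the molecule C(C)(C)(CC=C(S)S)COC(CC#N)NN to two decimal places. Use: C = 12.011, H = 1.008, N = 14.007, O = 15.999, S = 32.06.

Molecular formula: C10H19N3OS2.
M = 10×12.011 + 19×1.008 + 3×14.007 + 1×15.999 + 2×32.06 = 261.40 g/mol.

261.40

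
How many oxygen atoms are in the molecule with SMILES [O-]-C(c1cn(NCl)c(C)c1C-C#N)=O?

2

The symbol for oxygen appears 2 times in the SMILES.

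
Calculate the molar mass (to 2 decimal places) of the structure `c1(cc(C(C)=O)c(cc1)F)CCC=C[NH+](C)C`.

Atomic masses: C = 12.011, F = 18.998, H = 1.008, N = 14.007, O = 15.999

Molecular formula: C14H19FNO+.
M = 14×12.011 + 1×18.998 + 19×1.008 + 1×14.007 + 1×15.999 = 236.31 g/mol.

236.31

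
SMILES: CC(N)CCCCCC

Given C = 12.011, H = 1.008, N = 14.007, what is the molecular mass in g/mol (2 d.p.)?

129.25

Molecular formula: C8H19N.
M = 8×12.011 + 19×1.008 + 1×14.007 = 129.25 g/mol.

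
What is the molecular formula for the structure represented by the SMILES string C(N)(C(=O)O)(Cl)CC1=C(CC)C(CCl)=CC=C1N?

C12H16Cl2N2O2

Heavy atoms from the SMILES: 12 C, 2 Cl, 2 N, 2 O.
Implicit hydrogens by atom environment:
  4 × C (aromatic): no H
  3 × C: 2 H each → 6
  2 × C (aromatic): 1 H each → 2
  2 × C: no H
  2 × Cl: no H
  2 × N: 2 H each → 4
  1 × C: 3 H
  1 × O: 1 H
  1 × O: no H
  Total hydrogens = 16.
Molecular formula: C12H16Cl2N2O2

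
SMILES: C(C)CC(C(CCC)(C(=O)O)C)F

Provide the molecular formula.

C10H19FO2

Heavy atoms from the SMILES: 10 C, 1 F, 2 O.
Implicit hydrogens by atom environment:
  4 × C: 2 H each → 8
  3 × C: 3 H each → 9
  2 × C: no H
  1 × C: 1 H
  1 × F: no H
  1 × O: 1 H
  1 × O: no H
  Total hydrogens = 19.
Molecular formula: C10H19FO2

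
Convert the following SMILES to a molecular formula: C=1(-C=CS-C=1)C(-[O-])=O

Heavy atoms from the SMILES: 5 C, 2 O, 1 S.
Implicit hydrogens by atom environment:
  3 × C (aromatic): 1 H each → 3
  1 × C (aromatic): no H
  1 × C: no H
  1 × O: no H
  1 × O (charge -1): no H
  1 × S (aromatic): no H
  Total hydrogens = 3.
Net charge -1.
Molecular formula: C5H3O2S-

C5H3O2S-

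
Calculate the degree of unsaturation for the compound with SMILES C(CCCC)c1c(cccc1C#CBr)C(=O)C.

Molecular formula from the SMILES: C15H17BrO.
DoU = (2C + 2 + N − H − X)/2 = (2·15 + 2 + 0 − 17 − 1)/2 = 14/2 = 7.
(Structurally: 1 ring(s) + 6 π bond(s) = 7.)

7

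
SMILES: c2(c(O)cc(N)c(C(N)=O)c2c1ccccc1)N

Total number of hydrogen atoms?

13

Hydrogens are implicit in SMILES; fill each atom to its normal valence:
  6 × C (aromatic): 1 H each → 6
  6 × C (aromatic): no H
  3 × N: 2 H each → 6
  1 × C: no H
  1 × O: 1 H
  1 × O: no H
  Total hydrogens = 13.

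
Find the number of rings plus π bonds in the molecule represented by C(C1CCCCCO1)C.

1

Molecular formula from the SMILES: C8H16O.
DoU = (2C + 2 + N − H − X)/2 = (2·8 + 2 + 0 − 16 − 0)/2 = 2/2 = 1.
(Structurally: 1 ring(s) + 0 π bond(s) = 1.)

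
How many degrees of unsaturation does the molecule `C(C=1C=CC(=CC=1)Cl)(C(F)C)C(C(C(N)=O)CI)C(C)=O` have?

6

Molecular formula from the SMILES: C15H18ClFINO2.
DoU = (2C + 2 + N − H − X)/2 = (2·15 + 2 + 1 − 18 − 3)/2 = 12/2 = 6.
(Structurally: 1 ring(s) + 5 π bond(s) = 6.)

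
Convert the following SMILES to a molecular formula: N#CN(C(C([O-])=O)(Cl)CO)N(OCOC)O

C6H9ClN3O6-

Heavy atoms from the SMILES: 6 C, 1 Cl, 3 N, 6 O.
Implicit hydrogens by atom environment:
  3 × C: no H
  3 × N: no H
  3 × O: no H
  2 × C: 2 H each → 4
  2 × O: 1 H each → 2
  1 × C: 3 H
  1 × Cl: no H
  1 × O (charge -1): no H
  Total hydrogens = 9.
Net charge -1.
Molecular formula: C6H9ClN3O6-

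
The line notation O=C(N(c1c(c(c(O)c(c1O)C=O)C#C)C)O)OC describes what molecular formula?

Heavy atoms from the SMILES: 12 C, 1 N, 6 O.
Implicit hydrogens by atom environment:
  6 × C (aromatic): no H
  3 × O: 1 H each → 3
  3 × O: no H
  2 × C: 3 H each → 6
  2 × C: 1 H each → 2
  2 × C: no H
  1 × N: no H
  Total hydrogens = 11.
Molecular formula: C12H11NO6

C12H11NO6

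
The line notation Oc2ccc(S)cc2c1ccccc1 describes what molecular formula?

Heavy atoms from the SMILES: 12 C, 1 O, 1 S.
Implicit hydrogens by atom environment:
  8 × C (aromatic): 1 H each → 8
  4 × C (aromatic): no H
  1 × O: 1 H
  1 × S: 1 H
  Total hydrogens = 10.
Molecular formula: C12H10OS

C12H10OS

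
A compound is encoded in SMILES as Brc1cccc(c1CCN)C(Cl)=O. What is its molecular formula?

Heavy atoms from the SMILES: 1 Br, 9 C, 1 Cl, 1 N, 1 O.
Implicit hydrogens by atom environment:
  3 × C (aromatic): 1 H each → 3
  3 × C (aromatic): no H
  2 × C: 2 H each → 4
  1 × Br: no H
  1 × C: no H
  1 × Cl: no H
  1 × N: 2 H
  1 × O: no H
  Total hydrogens = 9.
Molecular formula: C9H9BrClNO

C9H9BrClNO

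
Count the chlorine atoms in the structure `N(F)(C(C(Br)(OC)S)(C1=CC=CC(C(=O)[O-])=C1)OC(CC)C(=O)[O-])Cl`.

The symbol for chlorine appears 1 time in the SMILES.

1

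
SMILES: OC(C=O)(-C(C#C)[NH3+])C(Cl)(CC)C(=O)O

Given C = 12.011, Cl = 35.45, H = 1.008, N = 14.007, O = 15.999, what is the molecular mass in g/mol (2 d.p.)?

Molecular formula: C9H13ClNO4+.
M = 9×12.011 + 1×35.45 + 13×1.008 + 1×14.007 + 4×15.999 = 234.66 g/mol.

234.66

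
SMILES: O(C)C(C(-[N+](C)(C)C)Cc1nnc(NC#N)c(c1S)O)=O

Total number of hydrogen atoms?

18

Hydrogens are implicit in SMILES; fill each atom to its normal valence:
  4 × C: 3 H each → 12
  4 × C (aromatic): no H
  2 × C: no H
  2 × N (aromatic): no H
  2 × O: no H
  1 × C: 2 H
  1 × C: 1 H
  1 × N: 1 H
  1 × N: no H
  1 × N (charge +1): no H
  1 × O: 1 H
  1 × S: 1 H
  Total hydrogens = 18.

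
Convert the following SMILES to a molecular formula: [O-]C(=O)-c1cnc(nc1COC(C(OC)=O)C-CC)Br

C12H14BrN2O5-

Heavy atoms from the SMILES: 1 Br, 12 C, 2 N, 5 O.
Implicit hydrogens by atom environment:
  4 × O: no H
  3 × C: 2 H each → 6
  3 × C (aromatic): no H
  2 × C: 3 H each → 6
  2 × C: no H
  2 × N (aromatic): no H
  1 × Br: no H
  1 × C (aromatic): 1 H
  1 × C: 1 H
  1 × O (charge -1): no H
  Total hydrogens = 14.
Net charge -1.
Molecular formula: C12H14BrN2O5-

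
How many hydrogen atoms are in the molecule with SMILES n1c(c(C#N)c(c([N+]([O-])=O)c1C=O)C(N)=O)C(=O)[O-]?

Hydrogens are implicit in SMILES; fill each atom to its normal valence:
  5 × C (aromatic): no H
  4 × O: no H
  3 × C: no H
  2 × O (charge -1): no H
  1 × C: 1 H
  1 × N: 2 H
  1 × N (aromatic): no H
  1 × N (charge +1): no H
  1 × N: no H
  Total hydrogens = 3.

3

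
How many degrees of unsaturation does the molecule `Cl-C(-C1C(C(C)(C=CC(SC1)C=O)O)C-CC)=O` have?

Molecular formula from the SMILES: C13H19ClO3S.
DoU = (2C + 2 + N − H − X)/2 = (2·13 + 2 + 0 − 19 − 1)/2 = 8/2 = 4.
(Structurally: 1 ring(s) + 3 π bond(s) = 4.)

4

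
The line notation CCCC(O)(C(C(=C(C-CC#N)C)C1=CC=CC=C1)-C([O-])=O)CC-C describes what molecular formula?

C21H28NO3-

Heavy atoms from the SMILES: 21 C, 1 N, 3 O.
Implicit hydrogens by atom environment:
  6 × C: 2 H each → 12
  5 × C (aromatic): 1 H each → 5
  5 × C: no H
  3 × C: 3 H each → 9
  1 × C: 1 H
  1 × C (aromatic): no H
  1 × N: no H
  1 × O: 1 H
  1 × O: no H
  1 × O (charge -1): no H
  Total hydrogens = 28.
Net charge -1.
Molecular formula: C21H28NO3-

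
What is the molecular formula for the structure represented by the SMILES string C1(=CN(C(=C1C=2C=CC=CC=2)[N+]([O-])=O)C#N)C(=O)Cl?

C12H6ClN3O3

Heavy atoms from the SMILES: 12 C, 1 Cl, 3 N, 3 O.
Implicit hydrogens by atom environment:
  6 × C (aromatic): 1 H each → 6
  4 × C (aromatic): no H
  2 × C: no H
  2 × O: no H
  1 × Cl: no H
  1 × N (aromatic): no H
  1 × N (charge +1): no H
  1 × N: no H
  1 × O (charge -1): no H
  Total hydrogens = 6.
Molecular formula: C12H6ClN3O3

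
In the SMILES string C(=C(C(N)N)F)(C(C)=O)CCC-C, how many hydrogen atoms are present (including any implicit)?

17

Hydrogens are implicit in SMILES; fill each atom to its normal valence:
  3 × C: 2 H each → 6
  3 × C: no H
  2 × C: 3 H each → 6
  2 × N: 2 H each → 4
  1 × C: 1 H
  1 × F: no H
  1 × O: no H
  Total hydrogens = 17.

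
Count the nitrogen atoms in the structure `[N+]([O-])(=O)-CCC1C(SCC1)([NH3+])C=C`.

The symbol for nitrogen appears 2 times in the SMILES.

2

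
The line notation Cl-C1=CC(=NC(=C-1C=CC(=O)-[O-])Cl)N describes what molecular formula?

Heavy atoms from the SMILES: 8 C, 2 Cl, 2 N, 2 O.
Implicit hydrogens by atom environment:
  4 × C (aromatic): no H
  2 × C: 1 H each → 2
  2 × Cl: no H
  1 × C (aromatic): 1 H
  1 × C: no H
  1 × N: 2 H
  1 × N (aromatic): no H
  1 × O: no H
  1 × O (charge -1): no H
  Total hydrogens = 5.
Net charge -1.
Molecular formula: C8H5Cl2N2O2-

C8H5Cl2N2O2-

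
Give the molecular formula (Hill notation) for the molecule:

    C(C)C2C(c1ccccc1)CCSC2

C13H18S

Heavy atoms from the SMILES: 13 C, 1 S.
Implicit hydrogens by atom environment:
  5 × C (aromatic): 1 H each → 5
  4 × C: 2 H each → 8
  2 × C: 1 H each → 2
  1 × C: 3 H
  1 × C (aromatic): no H
  1 × S: no H
  Total hydrogens = 18.
Molecular formula: C13H18S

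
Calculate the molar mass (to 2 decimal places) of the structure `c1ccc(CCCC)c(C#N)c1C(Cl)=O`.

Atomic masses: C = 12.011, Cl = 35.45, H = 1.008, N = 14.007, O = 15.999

221.68

Molecular formula: C12H12ClNO.
M = 12×12.011 + 1×35.45 + 12×1.008 + 1×14.007 + 1×15.999 = 221.68 g/mol.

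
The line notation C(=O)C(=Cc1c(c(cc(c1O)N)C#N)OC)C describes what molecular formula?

C12H12N2O3

Heavy atoms from the SMILES: 12 C, 2 N, 3 O.
Implicit hydrogens by atom environment:
  5 × C (aromatic): no H
  2 × C: 3 H each → 6
  2 × C: 1 H each → 2
  2 × C: no H
  2 × O: no H
  1 × C (aromatic): 1 H
  1 × N: 2 H
  1 × N: no H
  1 × O: 1 H
  Total hydrogens = 12.
Molecular formula: C12H12N2O3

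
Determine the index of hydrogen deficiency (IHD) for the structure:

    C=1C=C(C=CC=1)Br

Molecular formula from the SMILES: C6H5Br.
DoU = (2C + 2 + N − H − X)/2 = (2·6 + 2 + 0 − 5 − 1)/2 = 8/2 = 4.
(Structurally: 1 ring(s) + 3 π bond(s) = 4.)

4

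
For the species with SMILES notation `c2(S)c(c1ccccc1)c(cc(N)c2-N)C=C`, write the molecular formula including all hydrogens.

Heavy atoms from the SMILES: 14 C, 2 N, 1 S.
Implicit hydrogens by atom environment:
  6 × C (aromatic): 1 H each → 6
  6 × C (aromatic): no H
  2 × N: 2 H each → 4
  1 × C: 2 H
  1 × C: 1 H
  1 × S: 1 H
  Total hydrogens = 14.
Molecular formula: C14H14N2S

C14H14N2S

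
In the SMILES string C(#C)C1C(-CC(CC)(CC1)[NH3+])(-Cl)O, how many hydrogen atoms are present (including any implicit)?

17

Hydrogens are implicit in SMILES; fill each atom to its normal valence:
  4 × C: 2 H each → 8
  3 × C: no H
  2 × C: 1 H each → 2
  1 × C: 3 H
  1 × Cl: no H
  1 × N (charge +1): 3 H
  1 × O: 1 H
  Total hydrogens = 17.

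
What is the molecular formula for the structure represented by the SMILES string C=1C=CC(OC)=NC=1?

Heavy atoms from the SMILES: 6 C, 1 N, 1 O.
Implicit hydrogens by atom environment:
  4 × C (aromatic): 1 H each → 4
  1 × C: 3 H
  1 × C (aromatic): no H
  1 × N (aromatic): no H
  1 × O: no H
  Total hydrogens = 7.
Molecular formula: C6H7NO

C6H7NO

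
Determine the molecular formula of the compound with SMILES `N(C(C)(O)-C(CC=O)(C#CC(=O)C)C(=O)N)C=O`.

C11H14N2O5

Heavy atoms from the SMILES: 11 C, 2 N, 5 O.
Implicit hydrogens by atom environment:
  6 × C: no H
  4 × O: no H
  2 × C: 3 H each → 6
  2 × C: 1 H each → 2
  1 × C: 2 H
  1 × N: 2 H
  1 × N: 1 H
  1 × O: 1 H
  Total hydrogens = 14.
Molecular formula: C11H14N2O5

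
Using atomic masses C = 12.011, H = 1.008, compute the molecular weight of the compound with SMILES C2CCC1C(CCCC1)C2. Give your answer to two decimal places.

138.25

Molecular formula: C10H18.
M = 10×12.011 + 18×1.008 = 138.25 g/mol.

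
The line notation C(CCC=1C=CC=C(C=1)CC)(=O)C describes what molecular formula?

Heavy atoms from the SMILES: 12 C, 1 O.
Implicit hydrogens by atom environment:
  4 × C (aromatic): 1 H each → 4
  3 × C: 2 H each → 6
  2 × C: 3 H each → 6
  2 × C (aromatic): no H
  1 × C: no H
  1 × O: no H
  Total hydrogens = 16.
Molecular formula: C12H16O

C12H16O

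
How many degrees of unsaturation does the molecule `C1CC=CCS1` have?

Molecular formula from the SMILES: C5H8S.
DoU = (2C + 2 + N − H − X)/2 = (2·5 + 2 + 0 − 8 − 0)/2 = 4/2 = 2.
(Structurally: 1 ring(s) + 1 π bond(s) = 2.)

2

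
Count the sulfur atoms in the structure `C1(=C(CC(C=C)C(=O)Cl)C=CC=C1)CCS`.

1

The symbol for sulfur appears 1 time in the SMILES.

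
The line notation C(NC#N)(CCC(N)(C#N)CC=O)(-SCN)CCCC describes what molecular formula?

Heavy atoms from the SMILES: 13 C, 5 N, 1 O, 1 S.
Implicit hydrogens by atom environment:
  7 × C: 2 H each → 14
  4 × C: no H
  2 × N: 2 H each → 4
  2 × N: no H
  1 × C: 3 H
  1 × C: 1 H
  1 × N: 1 H
  1 × O: no H
  1 × S: no H
  Total hydrogens = 23.
Molecular formula: C13H23N5OS

C13H23N5OS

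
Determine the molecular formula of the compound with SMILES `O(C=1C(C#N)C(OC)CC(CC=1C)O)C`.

Heavy atoms from the SMILES: 11 C, 1 N, 3 O.
Implicit hydrogens by atom environment:
  3 × C: 3 H each → 9
  3 × C: 1 H each → 3
  3 × C: no H
  2 × C: 2 H each → 4
  2 × O: no H
  1 × N: no H
  1 × O: 1 H
  Total hydrogens = 17.
Molecular formula: C11H17NO3

C11H17NO3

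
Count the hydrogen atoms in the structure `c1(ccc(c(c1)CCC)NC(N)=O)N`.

15

Hydrogens are implicit in SMILES; fill each atom to its normal valence:
  3 × C (aromatic): 1 H each → 3
  3 × C (aromatic): no H
  2 × C: 2 H each → 4
  2 × N: 2 H each → 4
  1 × C: 3 H
  1 × C: no H
  1 × N: 1 H
  1 × O: no H
  Total hydrogens = 15.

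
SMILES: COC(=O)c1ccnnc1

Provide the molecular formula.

C6H6N2O2

Heavy atoms from the SMILES: 6 C, 2 N, 2 O.
Implicit hydrogens by atom environment:
  3 × C (aromatic): 1 H each → 3
  2 × N (aromatic): no H
  2 × O: no H
  1 × C: 3 H
  1 × C (aromatic): no H
  1 × C: no H
  Total hydrogens = 6.
Molecular formula: C6H6N2O2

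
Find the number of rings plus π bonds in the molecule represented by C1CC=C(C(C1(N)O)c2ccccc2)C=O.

7

Molecular formula from the SMILES: C13H15NO2.
DoU = (2C + 2 + N − H − X)/2 = (2·13 + 2 + 1 − 15 − 0)/2 = 14/2 = 7.
(Structurally: 2 ring(s) + 5 π bond(s) = 7.)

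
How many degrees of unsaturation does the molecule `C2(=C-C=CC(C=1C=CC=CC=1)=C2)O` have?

Molecular formula from the SMILES: C12H10O.
DoU = (2C + 2 + N − H − X)/2 = (2·12 + 2 + 0 − 10 − 0)/2 = 16/2 = 8.
(Structurally: 2 ring(s) + 6 π bond(s) = 8.)

8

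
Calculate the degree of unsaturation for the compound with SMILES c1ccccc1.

4

Molecular formula from the SMILES: C6H6.
DoU = (2C + 2 + N − H − X)/2 = (2·6 + 2 + 0 − 6 − 0)/2 = 8/2 = 4.
(Structurally: 1 ring(s) + 3 π bond(s) = 4.)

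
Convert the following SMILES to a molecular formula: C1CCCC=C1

Heavy atoms from the SMILES: 6 C.
Implicit hydrogens by atom environment:
  4 × C: 2 H each → 8
  2 × C: 1 H each → 2
  Total hydrogens = 10.
Molecular formula: C6H10

C6H10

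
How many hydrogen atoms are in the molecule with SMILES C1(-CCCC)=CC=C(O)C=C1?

Hydrogens are implicit in SMILES; fill each atom to its normal valence:
  4 × C (aromatic): 1 H each → 4
  3 × C: 2 H each → 6
  2 × C (aromatic): no H
  1 × C: 3 H
  1 × O: 1 H
  Total hydrogens = 14.

14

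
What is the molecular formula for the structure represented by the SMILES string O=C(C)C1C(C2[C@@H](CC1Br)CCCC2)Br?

C12H18Br2O

Heavy atoms from the SMILES: 2 Br, 12 C, 1 O.
Implicit hydrogens by atom environment:
  5 × C: 2 H each → 10
  5 × C: 1 H each → 5
  2 × Br: no H
  1 × C: 3 H
  1 × C: no H
  1 × O: no H
  Total hydrogens = 18.
Molecular formula: C12H18Br2O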